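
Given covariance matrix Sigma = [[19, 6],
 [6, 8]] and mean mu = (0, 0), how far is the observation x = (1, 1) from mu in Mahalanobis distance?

Step 1 — centre the observation: (x - mu) = (1, 1).

Step 2 — invert Sigma. det(Sigma) = 19·8 - (6)² = 116.
  Sigma^{-1} = (1/det) · [[d, -b], [-b, a]] = [[0.069, -0.0517],
 [-0.0517, 0.1638]].

Step 3 — form the quadratic (x - mu)^T · Sigma^{-1} · (x - mu):
  Sigma^{-1} · (x - mu) = (0.0172, 0.1121).
  (x - mu)^T · [Sigma^{-1} · (x - mu)] = (1)·(0.0172) + (1)·(0.1121) = 0.1293.

Step 4 — take square root: d = √(0.1293) ≈ 0.3596.

d(x, mu) = √(0.1293) ≈ 0.3596


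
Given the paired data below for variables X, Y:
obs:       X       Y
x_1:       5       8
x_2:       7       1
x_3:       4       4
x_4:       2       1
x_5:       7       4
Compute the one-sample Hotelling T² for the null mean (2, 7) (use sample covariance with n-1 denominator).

Step 1 — sample mean vector:
  mean(X) = (5 + 7 + 4 + 2 + 7) / 5 = 25/5 = 5
  mean(Y) = (8 + 1 + 4 + 1 + 4) / 5 = 18/5 = 3.6
  x̄ = (5, 3.6),  deviation x̄ - mu_0 = (5, 3.6) - (2, 7) = (3, -3.4).

Step 2 — sample covariance matrix, S[i,j] = (1/(n-1)) · Σ_k (x_{k,i} - mean_i) · (x_{k,j} - mean_j), divisor n-1 = 4:
  S[X,X] = ((0)·(0) + (2)·(2) + (-1)·(-1) + (-3)·(-3) + (2)·(2)) / 4 = 18/4 = 4.5
  S[X,Y] = ((0)·(4.4) + (2)·(-2.6) + (-1)·(0.4) + (-3)·(-2.6) + (2)·(0.4)) / 4 = 3/4 = 0.75
  S[Y,Y] = ((4.4)·(4.4) + (-2.6)·(-2.6) + (0.4)·(0.4) + (-2.6)·(-2.6) + (0.4)·(0.4)) / 4 = 33.2/4 = 8.3
  S = [[4.5, 0.75],
 [0.75, 8.3]].

Step 3 — invert S. det(S) = 4.5·8.3 - (0.75)² = 36.7875.
  S^{-1} = (1/det) · [[d, -b], [-b, a]] = [[0.2256, -0.0204],
 [-0.0204, 0.1223]].

Step 4 — quadratic form (x̄ - mu_0)^T · S^{-1} · (x̄ - mu_0):
  S^{-1} · (x̄ - mu_0) = (0.7462, -0.4771),
  (x̄ - mu_0)^T · [...] = (3)·(0.7462) + (-3.4)·(-0.4771) = 3.8606.

Step 5 — scale by n: T² = 5 · 3.8606 = 19.3028.

T² ≈ 19.3028


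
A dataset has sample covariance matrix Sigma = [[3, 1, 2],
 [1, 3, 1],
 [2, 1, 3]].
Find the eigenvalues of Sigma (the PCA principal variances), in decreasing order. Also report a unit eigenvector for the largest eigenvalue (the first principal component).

Step 1 — characteristic polynomial p(λ) = det(λI - Sigma) = λ³ - tr·λ² + c_1·λ - det, where tr = trace, c_1 = sum of the principal 2×2 minors, det = det(Sigma):
  tr = 3 + 3 + 3 = 9,
  c_1 = (3·3 - (1)²) + (3·3 - (2)²) + (3·3 - (1)²) = 8 + 5 + 8 = 21,
  det = 3·(3·3 - (1)²) - (1)·((1)·3 - (1)·(2)) + (2)·((1)·(1) - 3·(2)) = 3·(8) - (1)·(1) + (2)·(-5) = 13.
  So p(λ) = λ³ - 9λ² + 21λ - 13.
Step 2 — look for an integer root (rational root theorem: any rational root is an integer divisor of 13). Testing λ = 1:
  p(1) = 1 - 9 + 21 - 13 = 0  ✓
  Dividing out (λ - 1): p(λ) = (λ - 1)(λ² - 8λ + 13).
Step 3 — remaining eigenvalues from the quadratic λ² - 8λ + 13 = 0:
  Δ = 8² - 4·13 = 64 - 52 = 12,  λ = (8 ± √12)/2 = (8 ± 3.4641)/2 ≈ 5.7321 or 2.2679.
  Sorted: λ_1 = 5.7321,  λ_2 = 2.2679,  λ_3 = 1  (check: sum = 9 = tr ✓).

Step 4 — unit eigenvector for λ_1 ≈ 5.7321: v spans the null space of (Sigma - λ_1 I), whose rows are
  r_1 = (-2.7321, 1, 2),  r_2 = (1, -2.7321, 1),  r_3 = (2, 1, -2.7321).
  v is orthogonal to every row, so take v ∝ r_1 × r_2 = ((1)·(1) - (2)·(-2.7321), (2)·(1) - (-2.7321)·(1), (-2.7321)·(-2.7321) - (1)·(1)) ≈ (6.4641, 4.7321, 6.4641).
  Let u = (6.4641, 4.7321, 6.4641).
  ||u|| = √((6.4641)² + (4.7321)² + (6.4641)²) = √(105.9615) ≈ 10.2938,  v_1 = u/||u|| ≈ (0.628, 0.4597, 0.628) (||v_1|| = 1).

λ_1 = 5.7321,  λ_2 = 2.2679,  λ_3 = 1;  v_1 ≈ (0.628, 0.4597, 0.628)


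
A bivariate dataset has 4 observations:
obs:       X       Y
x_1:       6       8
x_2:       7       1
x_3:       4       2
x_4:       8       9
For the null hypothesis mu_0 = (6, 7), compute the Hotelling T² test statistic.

Step 1 — sample mean vector:
  mean(X) = (6 + 7 + 4 + 8) / 4 = 25/4 = 6.25
  mean(Y) = (8 + 1 + 2 + 9) / 4 = 20/4 = 5
  x̄ = (6.25, 5),  deviation x̄ - mu_0 = (6.25, 5) - (6, 7) = (0.25, -2).

Step 2 — sample covariance matrix, S[i,j] = (1/(n-1)) · Σ_k (x_{k,i} - mean_i) · (x_{k,j} - mean_j), divisor n-1 = 3:
  S[X,X] = ((-0.25)·(-0.25) + (0.75)·(0.75) + (-2.25)·(-2.25) + (1.75)·(1.75)) / 3 = 8.75/3 = 2.9167
  S[X,Y] = ((-0.25)·(3) + (0.75)·(-4) + (-2.25)·(-3) + (1.75)·(4)) / 3 = 10/3 = 3.3333
  S[Y,Y] = ((3)·(3) + (-4)·(-4) + (-3)·(-3) + (4)·(4)) / 3 = 50/3 = 16.6667
  S = [[2.9167, 3.3333],
 [3.3333, 16.6667]].

Step 3 — invert S. det(S) = 2.9167·16.6667 - (3.3333)² = 37.5.
  S^{-1} = (1/det) · [[d, -b], [-b, a]] = [[0.4444, -0.0889],
 [-0.0889, 0.0778]].

Step 4 — quadratic form (x̄ - mu_0)^T · S^{-1} · (x̄ - mu_0):
  S^{-1} · (x̄ - mu_0) = (0.2889, -0.1778),
  (x̄ - mu_0)^T · [...] = (0.25)·(0.2889) + (-2)·(-0.1778) = 0.4278.

Step 5 — scale by n: T² = 4 · 0.4278 = 1.7111.

T² ≈ 1.7111


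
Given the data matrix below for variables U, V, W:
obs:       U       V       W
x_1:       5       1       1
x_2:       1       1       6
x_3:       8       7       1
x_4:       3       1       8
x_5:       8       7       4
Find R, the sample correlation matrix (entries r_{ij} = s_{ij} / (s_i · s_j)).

Step 1 — column means:
  mean(U) = (5 + 1 + 8 + 3 + 8) / 5 = 25/5 = 5
  mean(V) = (1 + 1 + 7 + 1 + 7) / 5 = 17/5 = 3.4
  mean(W) = (1 + 6 + 1 + 8 + 4) / 5 = 20/5 = 4

Step 2 — sample variances and covariances s[i,j] = (1/(n-1)) · Σ_k (x_{k,i} - mean_i) · (x_{k,j} - mean_j), with n-1 = 4:
  s[U,U] = ((0)·(0) + (-4)·(-4) + (3)·(3) + (-2)·(-2) + (3)·(3)) / 4 = 38/4 = 9.5
  s[U,V] = ((0)·(-2.4) + (-4)·(-2.4) + (3)·(3.6) + (-2)·(-2.4) + (3)·(3.6)) / 4 = 36/4 = 9
  s[U,W] = ((0)·(-3) + (-4)·(2) + (3)·(-3) + (-2)·(4) + (3)·(0)) / 4 = -25/4 = -6.25
  s[V,V] = ((-2.4)·(-2.4) + (-2.4)·(-2.4) + (3.6)·(3.6) + (-2.4)·(-2.4) + (3.6)·(3.6)) / 4 = 43.2/4 = 10.8
  s[V,W] = ((-2.4)·(-3) + (-2.4)·(2) + (3.6)·(-3) + (-2.4)·(4) + (3.6)·(0)) / 4 = -18/4 = -4.5
  s[W,W] = ((-3)·(-3) + (2)·(2) + (-3)·(-3) + (4)·(4) + (0)·(0)) / 4 = 38/4 = 9.5
  Sample standard deviations s_i = √(s[i,i]):
  s(U) = √(9.5) = 3.0822
  s(V) = √(10.8) = 3.2863
  s(W) = √(9.5) = 3.0822

Step 3 — r_{ij} = s_{ij} / (s_i · s_j):
  r[U,U] = 1 (diagonal).
  r[U,V] = 9 / (3.0822 · 3.2863) = 9 / 10.1292 = 0.8885
  r[U,W] = -6.25 / (3.0822 · 3.0822) = -6.25 / 9.5 = -0.6579
  r[V,V] = 1 (diagonal).
  r[V,W] = -4.5 / (3.2863 · 3.0822) = -4.5 / 10.1292 = -0.4443
  r[W,W] = 1 (diagonal).

R is symmetric with unit diagonal. Assembling:

R = [[1, 0.8885, -0.6579],
 [0.8885, 1, -0.4443],
 [-0.6579, -0.4443, 1]]


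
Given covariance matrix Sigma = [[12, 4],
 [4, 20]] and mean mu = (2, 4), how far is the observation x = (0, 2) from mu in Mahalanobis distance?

Step 1 — centre the observation: (x - mu) = (-2, -2).

Step 2 — invert Sigma. det(Sigma) = 12·20 - (4)² = 224.
  Sigma^{-1} = (1/det) · [[d, -b], [-b, a]] = [[0.0893, -0.0179],
 [-0.0179, 0.0536]].

Step 3 — form the quadratic (x - mu)^T · Sigma^{-1} · (x - mu):
  Sigma^{-1} · (x - mu) = (-0.1429, -0.0714).
  (x - mu)^T · [Sigma^{-1} · (x - mu)] = (-2)·(-0.1429) + (-2)·(-0.0714) = 0.4286.

Step 4 — take square root: d = √(0.4286) ≈ 0.6547.

d(x, mu) = √(0.4286) ≈ 0.6547


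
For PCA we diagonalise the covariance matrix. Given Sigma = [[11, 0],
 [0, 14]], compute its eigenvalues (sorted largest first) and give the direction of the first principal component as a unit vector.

Step 1 — characteristic polynomial of 2×2 Sigma:
  det(Sigma - λI) = λ² - trace · λ + det = 0.
  trace = 11 + 14 = 25, det = 11·14 - (0)² = 154.
Step 2 — discriminant:
  Δ = trace² - 4·det = 625 - 616 = 9.
Step 3 — eigenvalues:
  λ = (trace ± √Δ)/2 = (25 ± 3)/2,
  λ_1 = 14,  λ_2 = 11.

Step 4 — unit eigenvector for λ_1: Sigma is diagonal, so its eigenvectors are the coordinate axes. λ_1 = 14 is the diagonal entry on the second coordinate axis, hence
  v_1 = (0, 1) (||v_1|| = 1).

λ_1 = 14,  λ_2 = 11;  v_1 ≈ (0, 1)


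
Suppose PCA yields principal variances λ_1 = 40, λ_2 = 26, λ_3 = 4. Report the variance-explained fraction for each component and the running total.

Step 1 — total variance = trace(Sigma) = Σ λ_i = 40 + 26 + 4 = 70.

Step 2 — fraction explained by component i = λ_i / Σ λ:
  PC1: 40/70 = 0.5714
  PC2: 26/70 = 0.3714
  PC3: 4/70 = 0.0571

Step 3 — cumulative fraction after k components = (λ_1 + ... + λ_k) / Σ λ:
  k = 1: 40/70 = 0.5714
  k = 2: (40 + 26)/70 = 66/70 = 0.9429
  k = 3: (40 + 26 + 4)/70 = 70/70 = 1

Summary (fraction, with percent):

explained: PC1 0.5714 (57.14%), PC2 0.3714 (37.14%), PC3 0.0571 (5.71%);  cumulative: 0.5714, 0.9429, 1


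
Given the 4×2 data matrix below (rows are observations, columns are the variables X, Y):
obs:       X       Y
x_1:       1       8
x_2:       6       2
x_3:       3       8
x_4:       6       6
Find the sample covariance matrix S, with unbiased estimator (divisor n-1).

Step 1 — column means:
  mean(X) = (1 + 6 + 3 + 6) / 4 = 16/4 = 4
  mean(Y) = (8 + 2 + 8 + 6) / 4 = 24/4 = 6

Step 2 — sample covariance S[i,j] = (1/(n-1)) · Σ_k (x_{k,i} - mean_i) · (x_{k,j} - mean_j), with n-1 = 3.
  S[X,X] = ((-3)·(-3) + (2)·(2) + (-1)·(-1) + (2)·(2)) / 3 = 18/3 = 6
  S[X,Y] = ((-3)·(2) + (2)·(-4) + (-1)·(2) + (2)·(0)) / 3 = -16/3 = -5.3333
  S[Y,Y] = ((2)·(2) + (-4)·(-4) + (2)·(2) + (0)·(0)) / 3 = 24/3 = 8

S is symmetric (S[j,i] = S[i,j]). Assembling:

S = [[6, -5.3333],
 [-5.3333, 8]]


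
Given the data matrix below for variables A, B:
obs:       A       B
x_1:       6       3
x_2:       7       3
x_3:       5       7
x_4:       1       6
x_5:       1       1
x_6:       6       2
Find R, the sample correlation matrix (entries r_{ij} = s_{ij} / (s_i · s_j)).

Step 1 — column means:
  mean(A) = (6 + 7 + 5 + 1 + 1 + 6) / 6 = 26/6 = 4.3333
  mean(B) = (3 + 3 + 7 + 6 + 1 + 2) / 6 = 22/6 = 3.6667

Step 2 — sample variances and covariances s[i,j] = (1/(n-1)) · Σ_k (x_{k,i} - mean_i) · (x_{k,j} - mean_j), with n-1 = 5:
  s[A,A] = ((1.6667)·(1.6667) + (2.6667)·(2.6667) + (0.6667)·(0.6667) + (-3.3333)·(-3.3333) + (-3.3333)·(-3.3333) + (1.6667)·(1.6667)) / 5 = 35.3333/5 = 7.0667
  s[A,B] = ((1.6667)·(-0.6667) + (2.6667)·(-0.6667) + (0.6667)·(3.3333) + (-3.3333)·(2.3333) + (-3.3333)·(-2.6667) + (1.6667)·(-1.6667)) / 5 = -2.3333/5 = -0.4667
  s[B,B] = ((-0.6667)·(-0.6667) + (-0.6667)·(-0.6667) + (3.3333)·(3.3333) + (2.3333)·(2.3333) + (-2.6667)·(-2.6667) + (-1.6667)·(-1.6667)) / 5 = 27.3333/5 = 5.4667
  Sample standard deviations s_i = √(s[i,i]):
  s(A) = √(7.0667) = 2.6583
  s(B) = √(5.4667) = 2.3381

Step 3 — r_{ij} = s_{ij} / (s_i · s_j):
  r[A,A] = 1 (diagonal).
  r[A,B] = -0.4667 / (2.6583 · 2.3381) = -0.4667 / 6.2154 = -0.0751
  r[B,B] = 1 (diagonal).

R is symmetric with unit diagonal. Assembling:

R = [[1, -0.0751],
 [-0.0751, 1]]


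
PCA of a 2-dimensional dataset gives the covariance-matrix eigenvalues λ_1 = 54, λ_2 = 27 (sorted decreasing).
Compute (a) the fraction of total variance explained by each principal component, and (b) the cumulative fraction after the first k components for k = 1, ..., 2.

Step 1 — total variance = trace(Sigma) = Σ λ_i = 54 + 27 = 81.

Step 2 — fraction explained by component i = λ_i / Σ λ:
  PC1: 54/81 = 0.6667
  PC2: 27/81 = 0.3333

Step 3 — cumulative fraction after k components = (λ_1 + ... + λ_k) / Σ λ:
  k = 1: 54/81 = 0.6667
  k = 2: (54 + 27)/81 = 81/81 = 1

Summary (fraction, with percent):

explained: PC1 0.6667 (66.67%), PC2 0.3333 (33.33%);  cumulative: 0.6667, 1


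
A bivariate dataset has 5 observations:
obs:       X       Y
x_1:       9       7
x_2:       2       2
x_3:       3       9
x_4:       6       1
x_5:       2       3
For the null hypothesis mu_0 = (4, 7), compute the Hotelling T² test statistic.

Step 1 — sample mean vector:
  mean(X) = (9 + 2 + 3 + 6 + 2) / 5 = 22/5 = 4.4
  mean(Y) = (7 + 2 + 9 + 1 + 3) / 5 = 22/5 = 4.4
  x̄ = (4.4, 4.4),  deviation x̄ - mu_0 = (4.4, 4.4) - (4, 7) = (0.4, -2.6).

Step 2 — sample covariance matrix, S[i,j] = (1/(n-1)) · Σ_k (x_{k,i} - mean_i) · (x_{k,j} - mean_j), divisor n-1 = 4:
  S[X,X] = ((4.6)·(4.6) + (-2.4)·(-2.4) + (-1.4)·(-1.4) + (1.6)·(1.6) + (-2.4)·(-2.4)) / 4 = 37.2/4 = 9.3
  S[X,Y] = ((4.6)·(2.6) + (-2.4)·(-2.4) + (-1.4)·(4.6) + (1.6)·(-3.4) + (-2.4)·(-1.4)) / 4 = 9.2/4 = 2.3
  S[Y,Y] = ((2.6)·(2.6) + (-2.4)·(-2.4) + (4.6)·(4.6) + (-3.4)·(-3.4) + (-1.4)·(-1.4)) / 4 = 47.2/4 = 11.8
  S = [[9.3, 2.3],
 [2.3, 11.8]].

Step 3 — invert S. det(S) = 9.3·11.8 - (2.3)² = 104.45.
  S^{-1} = (1/det) · [[d, -b], [-b, a]] = [[0.113, -0.022],
 [-0.022, 0.089]].

Step 4 — quadratic form (x̄ - mu_0)^T · S^{-1} · (x̄ - mu_0):
  S^{-1} · (x̄ - mu_0) = (0.1024, -0.2403),
  (x̄ - mu_0)^T · [...] = (0.4)·(0.1024) + (-2.6)·(-0.2403) = 0.6658.

Step 5 — scale by n: T² = 5 · 0.6658 = 3.3289.

T² ≈ 3.3289


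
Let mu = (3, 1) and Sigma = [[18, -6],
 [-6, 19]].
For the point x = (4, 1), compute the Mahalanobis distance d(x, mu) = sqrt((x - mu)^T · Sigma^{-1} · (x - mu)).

Step 1 — centre the observation: (x - mu) = (1, 0).

Step 2 — invert Sigma. det(Sigma) = 18·19 - (-6)² = 306.
  Sigma^{-1} = (1/det) · [[d, -b], [-b, a]] = [[0.0621, 0.0196],
 [0.0196, 0.0588]].

Step 3 — form the quadratic (x - mu)^T · Sigma^{-1} · (x - mu):
  Sigma^{-1} · (x - mu) = (0.0621, 0.0196).
  (x - mu)^T · [Sigma^{-1} · (x - mu)] = (1)·(0.0621) + (0)·(0.0196) = 0.0621.

Step 4 — take square root: d = √(0.0621) ≈ 0.2492.

d(x, mu) = √(0.0621) ≈ 0.2492


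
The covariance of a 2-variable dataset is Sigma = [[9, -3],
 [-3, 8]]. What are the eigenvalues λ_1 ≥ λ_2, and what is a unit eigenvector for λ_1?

Step 1 — characteristic polynomial of 2×2 Sigma:
  det(Sigma - λI) = λ² - trace · λ + det = 0.
  trace = 9 + 8 = 17, det = 9·8 - (-3)² = 63.
Step 2 — discriminant:
  Δ = trace² - 4·det = 289 - 252 = 37.
Step 3 — eigenvalues:
  λ = (trace ± √Δ)/2 = (17 ± 6.0828)/2,
  λ_1 = 11.5414,  λ_2 = 5.4586.

Step 4 — unit eigenvector for λ_1: solve (Sigma - λ_1 I)v = 0. First row:
  (9 - 11.5414)·v_x + (-3)·v_y = 0, i.e. (-2.5414)·v_x + (-3)·v_y = 0,
  so v ∝ (b, λ_1 - a) = (-3, 2.5414); multiply by -1 so the first entry is positive: u = (3, -2.5414).
  ||u|| = √((3)² + (-2.5414)²) = √(15.4586) ≈ 3.9317,
  v_1 = u/||u|| ≈ (0.763, -0.6464) (||v_1|| = 1).

λ_1 = 11.5414,  λ_2 = 5.4586;  v_1 ≈ (0.763, -0.6464)


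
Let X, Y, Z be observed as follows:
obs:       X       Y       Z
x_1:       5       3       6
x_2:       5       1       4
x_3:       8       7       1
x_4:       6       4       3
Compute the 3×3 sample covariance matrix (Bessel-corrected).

Step 1 — column means:
  mean(X) = (5 + 5 + 8 + 6) / 4 = 24/4 = 6
  mean(Y) = (3 + 1 + 7 + 4) / 4 = 15/4 = 3.75
  mean(Z) = (6 + 4 + 1 + 3) / 4 = 14/4 = 3.5

Step 2 — sample covariance S[i,j] = (1/(n-1)) · Σ_k (x_{k,i} - mean_i) · (x_{k,j} - mean_j), with n-1 = 3.
  S[X,X] = ((-1)·(-1) + (-1)·(-1) + (2)·(2) + (0)·(0)) / 3 = 6/3 = 2
  S[X,Y] = ((-1)·(-0.75) + (-1)·(-2.75) + (2)·(3.25) + (0)·(0.25)) / 3 = 10/3 = 3.3333
  S[X,Z] = ((-1)·(2.5) + (-1)·(0.5) + (2)·(-2.5) + (0)·(-0.5)) / 3 = -8/3 = -2.6667
  S[Y,Y] = ((-0.75)·(-0.75) + (-2.75)·(-2.75) + (3.25)·(3.25) + (0.25)·(0.25)) / 3 = 18.75/3 = 6.25
  S[Y,Z] = ((-0.75)·(2.5) + (-2.75)·(0.5) + (3.25)·(-2.5) + (0.25)·(-0.5)) / 3 = -11.5/3 = -3.8333
  S[Z,Z] = ((2.5)·(2.5) + (0.5)·(0.5) + (-2.5)·(-2.5) + (-0.5)·(-0.5)) / 3 = 13/3 = 4.3333

S is symmetric (S[j,i] = S[i,j]). Assembling:

S = [[2, 3.3333, -2.6667],
 [3.3333, 6.25, -3.8333],
 [-2.6667, -3.8333, 4.3333]]


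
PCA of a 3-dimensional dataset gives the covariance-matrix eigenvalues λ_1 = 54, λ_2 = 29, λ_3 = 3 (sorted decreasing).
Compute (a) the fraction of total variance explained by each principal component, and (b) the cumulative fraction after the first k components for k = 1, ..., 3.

Step 1 — total variance = trace(Sigma) = Σ λ_i = 54 + 29 + 3 = 86.

Step 2 — fraction explained by component i = λ_i / Σ λ:
  PC1: 54/86 = 0.6279
  PC2: 29/86 = 0.3372
  PC3: 3/86 = 0.0349

Step 3 — cumulative fraction after k components = (λ_1 + ... + λ_k) / Σ λ:
  k = 1: 54/86 = 0.6279
  k = 2: (54 + 29)/86 = 83/86 = 0.9651
  k = 3: (54 + 29 + 3)/86 = 86/86 = 1

Summary (fraction, with percent):

explained: PC1 0.6279 (62.79%), PC2 0.3372 (33.72%), PC3 0.0349 (3.49%);  cumulative: 0.6279, 0.9651, 1


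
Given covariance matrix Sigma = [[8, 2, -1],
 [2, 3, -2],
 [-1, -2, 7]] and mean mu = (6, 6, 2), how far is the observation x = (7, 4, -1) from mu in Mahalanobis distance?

Step 1 — centre the observation: (x - mu) = (1, -2, -3).

Step 2 — invert Sigma (cofactor / det for 3×3, or solve directly):
  Sigma^{-1} = [[0.1504, -0.1062, -0.0088],
 [-0.1062, 0.4867, 0.1239],
 [-0.0088, 0.1239, 0.177]].

Step 3 — form the quadratic (x - mu)^T · Sigma^{-1} · (x - mu):
  Sigma^{-1} · (x - mu) = (0.3894, -1.4513, -0.7876).
  (x - mu)^T · [Sigma^{-1} · (x - mu)] = (1)·(0.3894) + (-2)·(-1.4513) + (-3)·(-0.7876) = 5.6549.

Step 4 — take square root: d = √(5.6549) ≈ 2.378.

d(x, mu) = √(5.6549) ≈ 2.378


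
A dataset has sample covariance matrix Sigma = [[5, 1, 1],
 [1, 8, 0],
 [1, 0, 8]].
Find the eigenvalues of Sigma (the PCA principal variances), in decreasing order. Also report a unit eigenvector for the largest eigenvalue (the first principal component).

Step 1 — characteristic polynomial p(λ) = det(λI - Sigma) = λ³ - tr·λ² + c_1·λ - det, where tr = trace, c_1 = sum of the principal 2×2 minors, det = det(Sigma):
  tr = 5 + 8 + 8 = 21,
  c_1 = (5·8 - (1)²) + (5·8 - (1)²) + (8·8 - (0)²) = 39 + 39 + 64 = 142,
  det = 5·(8·8 - (0)²) - (1)·((1)·8 - (0)·(1)) + (1)·((1)·(0) - 8·(1)) = 5·(64) - (1)·(8) + (1)·(-8) = 304.
  So p(λ) = λ³ - 21λ² + 142λ - 304.
Step 2 — look for an integer root (rational root theorem: any rational root is an integer divisor of 304). Testing λ = 8:
  p(8) = 512 - 1344 + 1136 - 304 = 0  ✓
  Dividing out (λ - 8): p(λ) = (λ - 8)(λ² - 13λ + 38).
Step 3 — remaining eigenvalues from the quadratic λ² - 13λ + 38 = 0:
  Δ = 13² - 4·38 = 169 - 152 = 17,  λ = (13 ± √17)/2 = (13 ± 4.1231)/2 ≈ 8.5616 or 4.4384.
  Sorted: λ_1 = 8.5616,  λ_2 = 8,  λ_3 = 4.4384  (check: sum = 21 = tr ✓).

Step 4 — unit eigenvector for λ_1 ≈ 8.5616: v spans the null space of (Sigma - λ_1 I), whose rows are
  r_1 = (-3.5616, 1, 1),  r_2 = (1, -0.5616, 0),  r_3 = (1, 0, -0.5616).
  v is orthogonal to every row, so take v ∝ r_1 × r_2 = ((1)·(0) - (1)·(-0.5616), (1)·(1) - (-3.5616)·(0), (-3.5616)·(-0.5616) - (1)·(1)) ≈ (0.5616, 1, 1).
  Let u = (0.5616, 1, 1).
  ||u|| = √((0.5616)² + (1)² + (1)²) = √(2.3153) ≈ 1.5216,  v_1 = u/||u|| ≈ (0.369, 0.6572, 0.6572) (||v_1|| = 1).

λ_1 = 8.5616,  λ_2 = 8,  λ_3 = 4.4384;  v_1 ≈ (0.369, 0.6572, 0.6572)


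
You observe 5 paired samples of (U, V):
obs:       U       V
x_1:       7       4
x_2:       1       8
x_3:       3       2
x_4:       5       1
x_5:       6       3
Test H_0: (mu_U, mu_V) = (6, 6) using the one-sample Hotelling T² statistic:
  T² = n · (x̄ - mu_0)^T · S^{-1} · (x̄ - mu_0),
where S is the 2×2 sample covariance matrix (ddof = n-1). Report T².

Step 1 — sample mean vector:
  mean(U) = (7 + 1 + 3 + 5 + 6) / 5 = 22/5 = 4.4
  mean(V) = (4 + 8 + 2 + 1 + 3) / 5 = 18/5 = 3.6
  x̄ = (4.4, 3.6),  deviation x̄ - mu_0 = (4.4, 3.6) - (6, 6) = (-1.6, -2.4).

Step 2 — sample covariance matrix, S[i,j] = (1/(n-1)) · Σ_k (x_{k,i} - mean_i) · (x_{k,j} - mean_j), divisor n-1 = 4:
  S[U,U] = ((2.6)·(2.6) + (-3.4)·(-3.4) + (-1.4)·(-1.4) + (0.6)·(0.6) + (1.6)·(1.6)) / 4 = 23.2/4 = 5.8
  S[U,V] = ((2.6)·(0.4) + (-3.4)·(4.4) + (-1.4)·(-1.6) + (0.6)·(-2.6) + (1.6)·(-0.6)) / 4 = -14.2/4 = -3.55
  S[V,V] = ((0.4)·(0.4) + (4.4)·(4.4) + (-1.6)·(-1.6) + (-2.6)·(-2.6) + (-0.6)·(-0.6)) / 4 = 29.2/4 = 7.3
  S = [[5.8, -3.55],
 [-3.55, 7.3]].

Step 3 — invert S. det(S) = 5.8·7.3 - (-3.55)² = 29.7375.
  S^{-1} = (1/det) · [[d, -b], [-b, a]] = [[0.2455, 0.1194],
 [0.1194, 0.195]].

Step 4 — quadratic form (x̄ - mu_0)^T · S^{-1} · (x̄ - mu_0):
  S^{-1} · (x̄ - mu_0) = (-0.6793, -0.6591),
  (x̄ - mu_0)^T · [...] = (-1.6)·(-0.6793) + (-2.4)·(-0.6591) = 2.6687.

Step 5 — scale by n: T² = 5 · 2.6687 = 13.3434.

T² ≈ 13.3434


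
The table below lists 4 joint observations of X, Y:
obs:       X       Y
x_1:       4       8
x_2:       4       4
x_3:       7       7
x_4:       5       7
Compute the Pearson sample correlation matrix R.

Step 1 — column means:
  mean(X) = (4 + 4 + 7 + 5) / 4 = 20/4 = 5
  mean(Y) = (8 + 4 + 7 + 7) / 4 = 26/4 = 6.5

Step 2 — sample variances and covariances s[i,j] = (1/(n-1)) · Σ_k (x_{k,i} - mean_i) · (x_{k,j} - mean_j), with n-1 = 3:
  s[X,X] = ((-1)·(-1) + (-1)·(-1) + (2)·(2) + (0)·(0)) / 3 = 6/3 = 2
  s[X,Y] = ((-1)·(1.5) + (-1)·(-2.5) + (2)·(0.5) + (0)·(0.5)) / 3 = 2/3 = 0.6667
  s[Y,Y] = ((1.5)·(1.5) + (-2.5)·(-2.5) + (0.5)·(0.5) + (0.5)·(0.5)) / 3 = 9/3 = 3
  Sample standard deviations s_i = √(s[i,i]):
  s(X) = √(2) = 1.4142
  s(Y) = √(3) = 1.7321

Step 3 — r_{ij} = s_{ij} / (s_i · s_j):
  r[X,X] = 1 (diagonal).
  r[X,Y] = 0.6667 / (1.4142 · 1.7321) = 0.6667 / 2.4495 = 0.2722
  r[Y,Y] = 1 (diagonal).

R is symmetric with unit diagonal. Assembling:

R = [[1, 0.2722],
 [0.2722, 1]]


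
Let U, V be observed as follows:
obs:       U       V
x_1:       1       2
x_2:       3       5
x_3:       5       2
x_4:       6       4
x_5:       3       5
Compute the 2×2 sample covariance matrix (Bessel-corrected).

Step 1 — column means:
  mean(U) = (1 + 3 + 5 + 6 + 3) / 5 = 18/5 = 3.6
  mean(V) = (2 + 5 + 2 + 4 + 5) / 5 = 18/5 = 3.6

Step 2 — sample covariance S[i,j] = (1/(n-1)) · Σ_k (x_{k,i} - mean_i) · (x_{k,j} - mean_j), with n-1 = 4.
  S[U,U] = ((-2.6)·(-2.6) + (-0.6)·(-0.6) + (1.4)·(1.4) + (2.4)·(2.4) + (-0.6)·(-0.6)) / 4 = 15.2/4 = 3.8
  S[U,V] = ((-2.6)·(-1.6) + (-0.6)·(1.4) + (1.4)·(-1.6) + (2.4)·(0.4) + (-0.6)·(1.4)) / 4 = 1.2/4 = 0.3
  S[V,V] = ((-1.6)·(-1.6) + (1.4)·(1.4) + (-1.6)·(-1.6) + (0.4)·(0.4) + (1.4)·(1.4)) / 4 = 9.2/4 = 2.3

S is symmetric (S[j,i] = S[i,j]). Assembling:

S = [[3.8, 0.3],
 [0.3, 2.3]]


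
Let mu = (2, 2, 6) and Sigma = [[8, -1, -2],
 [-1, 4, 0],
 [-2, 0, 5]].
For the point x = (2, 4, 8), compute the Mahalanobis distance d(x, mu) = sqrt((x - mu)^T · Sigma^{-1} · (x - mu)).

Step 1 — centre the observation: (x - mu) = (0, 2, 2).

Step 2 — invert Sigma (cofactor / det for 3×3, or solve directly):
  Sigma^{-1} = [[0.1439, 0.036, 0.0576],
 [0.036, 0.259, 0.0144],
 [0.0576, 0.0144, 0.223]].

Step 3 — form the quadratic (x - mu)^T · Sigma^{-1} · (x - mu):
  Sigma^{-1} · (x - mu) = (0.1871, 0.5468, 0.4748).
  (x - mu)^T · [Sigma^{-1} · (x - mu)] = (0)·(0.1871) + (2)·(0.5468) + (2)·(0.4748) = 2.0432.

Step 4 — take square root: d = √(2.0432) ≈ 1.4294.

d(x, mu) = √(2.0432) ≈ 1.4294


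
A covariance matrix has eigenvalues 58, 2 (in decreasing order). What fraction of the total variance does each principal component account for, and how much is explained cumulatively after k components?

Step 1 — total variance = trace(Sigma) = Σ λ_i = 58 + 2 = 60.

Step 2 — fraction explained by component i = λ_i / Σ λ:
  PC1: 58/60 = 0.9667
  PC2: 2/60 = 0.0333

Step 3 — cumulative fraction after k components = (λ_1 + ... + λ_k) / Σ λ:
  k = 1: 58/60 = 0.9667
  k = 2: (58 + 2)/60 = 60/60 = 1

Summary (fraction, with percent):

explained: PC1 0.9667 (96.67%), PC2 0.0333 (3.33%);  cumulative: 0.9667, 1


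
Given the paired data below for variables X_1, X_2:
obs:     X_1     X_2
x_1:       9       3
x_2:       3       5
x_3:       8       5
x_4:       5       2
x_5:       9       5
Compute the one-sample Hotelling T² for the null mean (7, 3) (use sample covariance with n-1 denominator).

Step 1 — sample mean vector:
  mean(X_1) = (9 + 3 + 8 + 5 + 9) / 5 = 34/5 = 6.8
  mean(X_2) = (3 + 5 + 5 + 2 + 5) / 5 = 20/5 = 4
  x̄ = (6.8, 4),  deviation x̄ - mu_0 = (6.8, 4) - (7, 3) = (-0.2, 1).

Step 2 — sample covariance matrix, S[i,j] = (1/(n-1)) · Σ_k (x_{k,i} - mean_i) · (x_{k,j} - mean_j), divisor n-1 = 4:
  S[X_1,X_1] = ((2.2)·(2.2) + (-3.8)·(-3.8) + (1.2)·(1.2) + (-1.8)·(-1.8) + (2.2)·(2.2)) / 4 = 28.8/4 = 7.2
  S[X_1,X_2] = ((2.2)·(-1) + (-3.8)·(1) + (1.2)·(1) + (-1.8)·(-2) + (2.2)·(1)) / 4 = 1/4 = 0.25
  S[X_2,X_2] = ((-1)·(-1) + (1)·(1) + (1)·(1) + (-2)·(-2) + (1)·(1)) / 4 = 8/4 = 2
  S = [[7.2, 0.25],
 [0.25, 2]].

Step 3 — invert S. det(S) = 7.2·2 - (0.25)² = 14.3375.
  S^{-1} = (1/det) · [[d, -b], [-b, a]] = [[0.1395, -0.0174],
 [-0.0174, 0.5022]].

Step 4 — quadratic form (x̄ - mu_0)^T · S^{-1} · (x̄ - mu_0):
  S^{-1} · (x̄ - mu_0) = (-0.0453, 0.5057),
  (x̄ - mu_0)^T · [...] = (-0.2)·(-0.0453) + (1)·(0.5057) = 0.5147.

Step 5 — scale by n: T² = 5 · 0.5147 = 2.5737.

T² ≈ 2.5737


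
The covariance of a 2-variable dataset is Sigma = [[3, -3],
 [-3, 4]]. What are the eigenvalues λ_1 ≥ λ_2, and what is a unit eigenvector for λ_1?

Step 1 — characteristic polynomial of 2×2 Sigma:
  det(Sigma - λI) = λ² - trace · λ + det = 0.
  trace = 3 + 4 = 7, det = 3·4 - (-3)² = 3.
Step 2 — discriminant:
  Δ = trace² - 4·det = 49 - 12 = 37.
Step 3 — eigenvalues:
  λ = (trace ± √Δ)/2 = (7 ± 6.0828)/2,
  λ_1 = 6.5414,  λ_2 = 0.4586.

Step 4 — unit eigenvector for λ_1: solve (Sigma - λ_1 I)v = 0. First row:
  (3 - 6.5414)·v_x + (-3)·v_y = 0, i.e. (-3.5414)·v_x + (-3)·v_y = 0,
  so v ∝ (b, λ_1 - a) = (-3, 3.5414); multiply by -1 so the first entry is positive: u = (3, -3.5414).
  ||u|| = √((3)² + (-3.5414)²) = √(21.5414) ≈ 4.6413,
  v_1 = u/||u|| ≈ (0.6464, -0.763) (||v_1|| = 1).

λ_1 = 6.5414,  λ_2 = 0.4586;  v_1 ≈ (0.6464, -0.763)


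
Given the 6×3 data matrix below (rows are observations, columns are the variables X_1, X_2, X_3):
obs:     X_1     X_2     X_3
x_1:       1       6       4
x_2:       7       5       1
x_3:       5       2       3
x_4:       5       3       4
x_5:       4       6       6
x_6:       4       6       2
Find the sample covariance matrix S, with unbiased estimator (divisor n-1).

Step 1 — column means:
  mean(X_1) = (1 + 7 + 5 + 5 + 4 + 4) / 6 = 26/6 = 4.3333
  mean(X_2) = (6 + 5 + 2 + 3 + 6 + 6) / 6 = 28/6 = 4.6667
  mean(X_3) = (4 + 1 + 3 + 4 + 6 + 2) / 6 = 20/6 = 3.3333

Step 2 — sample covariance S[i,j] = (1/(n-1)) · Σ_k (x_{k,i} - mean_i) · (x_{k,j} - mean_j), with n-1 = 5.
  S[X_1,X_1] = ((-3.3333)·(-3.3333) + (2.6667)·(2.6667) + (0.6667)·(0.6667) + (0.6667)·(0.6667) + (-0.3333)·(-0.3333) + (-0.3333)·(-0.3333)) / 5 = 19.3333/5 = 3.8667
  S[X_1,X_2] = ((-3.3333)·(1.3333) + (2.6667)·(0.3333) + (0.6667)·(-2.6667) + (0.6667)·(-1.6667) + (-0.3333)·(1.3333) + (-0.3333)·(1.3333)) / 5 = -7.3333/5 = -1.4667
  S[X_1,X_3] = ((-3.3333)·(0.6667) + (2.6667)·(-2.3333) + (0.6667)·(-0.3333) + (0.6667)·(0.6667) + (-0.3333)·(2.6667) + (-0.3333)·(-1.3333)) / 5 = -8.6667/5 = -1.7333
  S[X_2,X_2] = ((1.3333)·(1.3333) + (0.3333)·(0.3333) + (-2.6667)·(-2.6667) + (-1.6667)·(-1.6667) + (1.3333)·(1.3333) + (1.3333)·(1.3333)) / 5 = 15.3333/5 = 3.0667
  S[X_2,X_3] = ((1.3333)·(0.6667) + (0.3333)·(-2.3333) + (-2.6667)·(-0.3333) + (-1.6667)·(0.6667) + (1.3333)·(2.6667) + (1.3333)·(-1.3333)) / 5 = 1.6667/5 = 0.3333
  S[X_3,X_3] = ((0.6667)·(0.6667) + (-2.3333)·(-2.3333) + (-0.3333)·(-0.3333) + (0.6667)·(0.6667) + (2.6667)·(2.6667) + (-1.3333)·(-1.3333)) / 5 = 15.3333/5 = 3.0667

S is symmetric (S[j,i] = S[i,j]). Assembling:

S = [[3.8667, -1.4667, -1.7333],
 [-1.4667, 3.0667, 0.3333],
 [-1.7333, 0.3333, 3.0667]]


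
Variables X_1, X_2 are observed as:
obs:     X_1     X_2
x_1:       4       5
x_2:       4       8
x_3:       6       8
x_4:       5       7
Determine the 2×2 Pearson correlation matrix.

Step 1 — column means:
  mean(X_1) = (4 + 4 + 6 + 5) / 4 = 19/4 = 4.75
  mean(X_2) = (5 + 8 + 8 + 7) / 4 = 28/4 = 7

Step 2 — sample variances and covariances s[i,j] = (1/(n-1)) · Σ_k (x_{k,i} - mean_i) · (x_{k,j} - mean_j), with n-1 = 3:
  s[X_1,X_1] = ((-0.75)·(-0.75) + (-0.75)·(-0.75) + (1.25)·(1.25) + (0.25)·(0.25)) / 3 = 2.75/3 = 0.9167
  s[X_1,X_2] = ((-0.75)·(-2) + (-0.75)·(1) + (1.25)·(1) + (0.25)·(0)) / 3 = 2/3 = 0.6667
  s[X_2,X_2] = ((-2)·(-2) + (1)·(1) + (1)·(1) + (0)·(0)) / 3 = 6/3 = 2
  Sample standard deviations s_i = √(s[i,i]):
  s(X_1) = √(0.9167) = 0.9574
  s(X_2) = √(2) = 1.4142

Step 3 — r_{ij} = s_{ij} / (s_i · s_j):
  r[X_1,X_1] = 1 (diagonal).
  r[X_1,X_2] = 0.6667 / (0.9574 · 1.4142) = 0.6667 / 1.354 = 0.4924
  r[X_2,X_2] = 1 (diagonal).

R is symmetric with unit diagonal. Assembling:

R = [[1, 0.4924],
 [0.4924, 1]]


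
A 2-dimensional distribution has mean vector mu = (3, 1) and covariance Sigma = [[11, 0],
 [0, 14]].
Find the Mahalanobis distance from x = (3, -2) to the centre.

Step 1 — centre the observation: (x - mu) = (0, -3).

Step 2 — invert Sigma. det(Sigma) = 11·14 - (0)² = 154.
  Sigma^{-1} = (1/det) · [[d, -b], [-b, a]] = [[0.0909, 0],
 [0, 0.0714]].

Step 3 — form the quadratic (x - mu)^T · Sigma^{-1} · (x - mu):
  Sigma^{-1} · (x - mu) = (0, -0.2143).
  (x - mu)^T · [Sigma^{-1} · (x - mu)] = (0)·(0) + (-3)·(-0.2143) = 0.6429.

Step 4 — take square root: d = √(0.6429) ≈ 0.8018.

d(x, mu) = √(0.6429) ≈ 0.8018


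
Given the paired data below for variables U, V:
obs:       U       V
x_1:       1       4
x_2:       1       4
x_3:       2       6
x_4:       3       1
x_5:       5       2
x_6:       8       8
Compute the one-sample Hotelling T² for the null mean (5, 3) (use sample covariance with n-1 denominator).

Step 1 — sample mean vector:
  mean(U) = (1 + 1 + 2 + 3 + 5 + 8) / 6 = 20/6 = 3.3333
  mean(V) = (4 + 4 + 6 + 1 + 2 + 8) / 6 = 25/6 = 4.1667
  x̄ = (3.3333, 4.1667),  deviation x̄ - mu_0 = (3.3333, 4.1667) - (5, 3) = (-1.6667, 1.1667).

Step 2 — sample covariance matrix, S[i,j] = (1/(n-1)) · Σ_k (x_{k,i} - mean_i) · (x_{k,j} - mean_j), divisor n-1 = 5:
  S[U,U] = ((-2.3333)·(-2.3333) + (-2.3333)·(-2.3333) + (-1.3333)·(-1.3333) + (-0.3333)·(-0.3333) + (1.6667)·(1.6667) + (4.6667)·(4.6667)) / 5 = 37.3333/5 = 7.4667
  S[U,V] = ((-2.3333)·(-0.1667) + (-2.3333)·(-0.1667) + (-1.3333)·(1.8333) + (-0.3333)·(-3.1667) + (1.6667)·(-2.1667) + (4.6667)·(3.8333)) / 5 = 13.6667/5 = 2.7333
  S[V,V] = ((-0.1667)·(-0.1667) + (-0.1667)·(-0.1667) + (1.8333)·(1.8333) + (-3.1667)·(-3.1667) + (-2.1667)·(-2.1667) + (3.8333)·(3.8333)) / 5 = 32.8333/5 = 6.5667
  S = [[7.4667, 2.7333],
 [2.7333, 6.5667]].

Step 3 — invert S. det(S) = 7.4667·6.5667 - (2.7333)² = 41.56.
  S^{-1} = (1/det) · [[d, -b], [-b, a]] = [[0.158, -0.0658],
 [-0.0658, 0.1797]].

Step 4 — quadratic form (x̄ - mu_0)^T · S^{-1} · (x̄ - mu_0):
  S^{-1} · (x̄ - mu_0) = (-0.3401, 0.3192),
  (x̄ - mu_0)^T · [...] = (-1.6667)·(-0.3401) + (1.1667)·(0.3192) = 0.9392.

Step 5 — scale by n: T² = 6 · 0.9392 = 5.6352.

T² ≈ 5.6352


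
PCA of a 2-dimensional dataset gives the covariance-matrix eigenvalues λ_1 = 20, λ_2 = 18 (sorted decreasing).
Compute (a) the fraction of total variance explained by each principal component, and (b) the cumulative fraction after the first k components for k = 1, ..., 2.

Step 1 — total variance = trace(Sigma) = Σ λ_i = 20 + 18 = 38.

Step 2 — fraction explained by component i = λ_i / Σ λ:
  PC1: 20/38 = 0.5263
  PC2: 18/38 = 0.4737

Step 3 — cumulative fraction after k components = (λ_1 + ... + λ_k) / Σ λ:
  k = 1: 20/38 = 0.5263
  k = 2: (20 + 18)/38 = 38/38 = 1

Summary (fraction, with percent):

explained: PC1 0.5263 (52.63%), PC2 0.4737 (47.37%);  cumulative: 0.5263, 1


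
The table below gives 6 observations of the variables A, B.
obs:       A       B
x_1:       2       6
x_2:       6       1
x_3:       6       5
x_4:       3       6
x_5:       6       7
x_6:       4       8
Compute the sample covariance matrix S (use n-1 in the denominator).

Step 1 — column means:
  mean(A) = (2 + 6 + 6 + 3 + 6 + 4) / 6 = 27/6 = 4.5
  mean(B) = (6 + 1 + 5 + 6 + 7 + 8) / 6 = 33/6 = 5.5

Step 2 — sample covariance S[i,j] = (1/(n-1)) · Σ_k (x_{k,i} - mean_i) · (x_{k,j} - mean_j), with n-1 = 5.
  S[A,A] = ((-2.5)·(-2.5) + (1.5)·(1.5) + (1.5)·(1.5) + (-1.5)·(-1.5) + (1.5)·(1.5) + (-0.5)·(-0.5)) / 5 = 15.5/5 = 3.1
  S[A,B] = ((-2.5)·(0.5) + (1.5)·(-4.5) + (1.5)·(-0.5) + (-1.5)·(0.5) + (1.5)·(1.5) + (-0.5)·(2.5)) / 5 = -8.5/5 = -1.7
  S[B,B] = ((0.5)·(0.5) + (-4.5)·(-4.5) + (-0.5)·(-0.5) + (0.5)·(0.5) + (1.5)·(1.5) + (2.5)·(2.5)) / 5 = 29.5/5 = 5.9

S is symmetric (S[j,i] = S[i,j]). Assembling:

S = [[3.1, -1.7],
 [-1.7, 5.9]]


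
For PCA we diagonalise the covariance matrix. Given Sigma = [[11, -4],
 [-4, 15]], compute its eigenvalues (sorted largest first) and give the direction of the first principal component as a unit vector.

Step 1 — characteristic polynomial of 2×2 Sigma:
  det(Sigma - λI) = λ² - trace · λ + det = 0.
  trace = 11 + 15 = 26, det = 11·15 - (-4)² = 149.
Step 2 — discriminant:
  Δ = trace² - 4·det = 676 - 596 = 80.
Step 3 — eigenvalues:
  λ = (trace ± √Δ)/2 = (26 ± 8.9443)/2,
  λ_1 = 17.4721,  λ_2 = 8.5279.

Step 4 — unit eigenvector for λ_1: solve (Sigma - λ_1 I)v = 0. First row:
  (11 - 17.4721)·v_x + (-4)·v_y = 0, i.e. (-6.4721)·v_x + (-4)·v_y = 0,
  so v ∝ (b, λ_1 - a) = (-4, 6.4721); multiply by -1 so the first entry is positive: u = (4, -6.4721).
  ||u|| = √((4)² + (-6.4721)²) = √(57.8885) ≈ 7.6085,
  v_1 = u/||u|| ≈ (0.5257, -0.8507) (||v_1|| = 1).

λ_1 = 17.4721,  λ_2 = 8.5279;  v_1 ≈ (0.5257, -0.8507)


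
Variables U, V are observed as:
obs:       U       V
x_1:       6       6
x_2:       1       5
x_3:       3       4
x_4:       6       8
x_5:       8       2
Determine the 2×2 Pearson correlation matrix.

Step 1 — column means:
  mean(U) = (6 + 1 + 3 + 6 + 8) / 5 = 24/5 = 4.8
  mean(V) = (6 + 5 + 4 + 8 + 2) / 5 = 25/5 = 5

Step 2 — sample variances and covariances s[i,j] = (1/(n-1)) · Σ_k (x_{k,i} - mean_i) · (x_{k,j} - mean_j), with n-1 = 4:
  s[U,U] = ((1.2)·(1.2) + (-3.8)·(-3.8) + (-1.8)·(-1.8) + (1.2)·(1.2) + (3.2)·(3.2)) / 4 = 30.8/4 = 7.7
  s[U,V] = ((1.2)·(1) + (-3.8)·(0) + (-1.8)·(-1) + (1.2)·(3) + (3.2)·(-3)) / 4 = -3/4 = -0.75
  s[V,V] = ((1)·(1) + (0)·(0) + (-1)·(-1) + (3)·(3) + (-3)·(-3)) / 4 = 20/4 = 5
  Sample standard deviations s_i = √(s[i,i]):
  s(U) = √(7.7) = 2.7749
  s(V) = √(5) = 2.2361

Step 3 — r_{ij} = s_{ij} / (s_i · s_j):
  r[U,U] = 1 (diagonal).
  r[U,V] = -0.75 / (2.7749 · 2.2361) = -0.75 / 6.2048 = -0.1209
  r[V,V] = 1 (diagonal).

R is symmetric with unit diagonal. Assembling:

R = [[1, -0.1209],
 [-0.1209, 1]]


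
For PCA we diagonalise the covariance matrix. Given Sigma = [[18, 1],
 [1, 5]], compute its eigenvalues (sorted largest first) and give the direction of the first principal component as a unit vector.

Step 1 — characteristic polynomial of 2×2 Sigma:
  det(Sigma - λI) = λ² - trace · λ + det = 0.
  trace = 18 + 5 = 23, det = 18·5 - (1)² = 89.
Step 2 — discriminant:
  Δ = trace² - 4·det = 529 - 356 = 173.
Step 3 — eigenvalues:
  λ = (trace ± √Δ)/2 = (23 ± 13.1529)/2,
  λ_1 = 18.0765,  λ_2 = 4.9235.

Step 4 — unit eigenvector for λ_1: solve (Sigma - λ_1 I)v = 0. First row:
  (18 - 18.0765)·v_x + (1)·v_y = 0, i.e. (-0.0765)·v_x + (1)·v_y = 0,
  so v ∝ (b, λ_1 - a) = (1, 0.0765) = u.
  ||u|| = √((1)² + (0.0765)²) = √(1.0058) ≈ 1.0029,
  v_1 = u/||u|| ≈ (0.9971, 0.0763) (||v_1|| = 1).

λ_1 = 18.0765,  λ_2 = 4.9235;  v_1 ≈ (0.9971, 0.0763)


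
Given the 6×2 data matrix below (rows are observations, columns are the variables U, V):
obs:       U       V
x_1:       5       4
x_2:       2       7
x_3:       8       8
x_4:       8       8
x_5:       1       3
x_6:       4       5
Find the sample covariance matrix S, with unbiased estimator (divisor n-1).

Step 1 — column means:
  mean(U) = (5 + 2 + 8 + 8 + 1 + 4) / 6 = 28/6 = 4.6667
  mean(V) = (4 + 7 + 8 + 8 + 3 + 5) / 6 = 35/6 = 5.8333

Step 2 — sample covariance S[i,j] = (1/(n-1)) · Σ_k (x_{k,i} - mean_i) · (x_{k,j} - mean_j), with n-1 = 5.
  S[U,U] = ((0.3333)·(0.3333) + (-2.6667)·(-2.6667) + (3.3333)·(3.3333) + (3.3333)·(3.3333) + (-3.6667)·(-3.6667) + (-0.6667)·(-0.6667)) / 5 = 43.3333/5 = 8.6667
  S[U,V] = ((0.3333)·(-1.8333) + (-2.6667)·(1.1667) + (3.3333)·(2.1667) + (3.3333)·(2.1667) + (-3.6667)·(-2.8333) + (-0.6667)·(-0.8333)) / 5 = 21.6667/5 = 4.3333
  S[V,V] = ((-1.8333)·(-1.8333) + (1.1667)·(1.1667) + (2.1667)·(2.1667) + (2.1667)·(2.1667) + (-2.8333)·(-2.8333) + (-0.8333)·(-0.8333)) / 5 = 22.8333/5 = 4.5667

S is symmetric (S[j,i] = S[i,j]). Assembling:

S = [[8.6667, 4.3333],
 [4.3333, 4.5667]]


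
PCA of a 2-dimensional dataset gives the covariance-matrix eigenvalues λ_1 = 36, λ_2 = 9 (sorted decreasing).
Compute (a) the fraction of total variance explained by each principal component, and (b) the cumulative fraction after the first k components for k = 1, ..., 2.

Step 1 — total variance = trace(Sigma) = Σ λ_i = 36 + 9 = 45.

Step 2 — fraction explained by component i = λ_i / Σ λ:
  PC1: 36/45 = 0.8
  PC2: 9/45 = 0.2

Step 3 — cumulative fraction after k components = (λ_1 + ... + λ_k) / Σ λ:
  k = 1: 36/45 = 0.8
  k = 2: (36 + 9)/45 = 45/45 = 1

Summary (fraction, with percent):

explained: PC1 0.8 (80%), PC2 0.2 (20%);  cumulative: 0.8, 1


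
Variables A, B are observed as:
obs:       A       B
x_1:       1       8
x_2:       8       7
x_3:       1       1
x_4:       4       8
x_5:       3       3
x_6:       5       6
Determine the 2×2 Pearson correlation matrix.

Step 1 — column means:
  mean(A) = (1 + 8 + 1 + 4 + 3 + 5) / 6 = 22/6 = 3.6667
  mean(B) = (8 + 7 + 1 + 8 + 3 + 6) / 6 = 33/6 = 5.5

Step 2 — sample variances and covariances s[i,j] = (1/(n-1)) · Σ_k (x_{k,i} - mean_i) · (x_{k,j} - mean_j), with n-1 = 5:
  s[A,A] = ((-2.6667)·(-2.6667) + (4.3333)·(4.3333) + (-2.6667)·(-2.6667) + (0.3333)·(0.3333) + (-0.6667)·(-0.6667) + (1.3333)·(1.3333)) / 5 = 35.3333/5 = 7.0667
  s[A,B] = ((-2.6667)·(2.5) + (4.3333)·(1.5) + (-2.6667)·(-4.5) + (0.3333)·(2.5) + (-0.6667)·(-2.5) + (1.3333)·(0.5)) / 5 = 15/5 = 3
  s[B,B] = ((2.5)·(2.5) + (1.5)·(1.5) + (-4.5)·(-4.5) + (2.5)·(2.5) + (-2.5)·(-2.5) + (0.5)·(0.5)) / 5 = 41.5/5 = 8.3
  Sample standard deviations s_i = √(s[i,i]):
  s(A) = √(7.0667) = 2.6583
  s(B) = √(8.3) = 2.881

Step 3 — r_{ij} = s_{ij} / (s_i · s_j):
  r[A,A] = 1 (diagonal).
  r[A,B] = 3 / (2.6583 · 2.881) = 3 / 7.6585 = 0.3917
  r[B,B] = 1 (diagonal).

R is symmetric with unit diagonal. Assembling:

R = [[1, 0.3917],
 [0.3917, 1]]


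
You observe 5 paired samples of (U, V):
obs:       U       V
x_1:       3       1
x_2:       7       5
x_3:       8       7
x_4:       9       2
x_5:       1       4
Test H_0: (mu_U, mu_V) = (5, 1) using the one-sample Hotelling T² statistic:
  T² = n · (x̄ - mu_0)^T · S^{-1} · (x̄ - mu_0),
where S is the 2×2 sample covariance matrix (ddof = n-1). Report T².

Step 1 — sample mean vector:
  mean(U) = (3 + 7 + 8 + 9 + 1) / 5 = 28/5 = 5.6
  mean(V) = (1 + 5 + 7 + 2 + 4) / 5 = 19/5 = 3.8
  x̄ = (5.6, 3.8),  deviation x̄ - mu_0 = (5.6, 3.8) - (5, 1) = (0.6, 2.8).

Step 2 — sample covariance matrix, S[i,j] = (1/(n-1)) · Σ_k (x_{k,i} - mean_i) · (x_{k,j} - mean_j), divisor n-1 = 4:
  S[U,U] = ((-2.6)·(-2.6) + (1.4)·(1.4) + (2.4)·(2.4) + (3.4)·(3.4) + (-4.6)·(-4.6)) / 4 = 47.2/4 = 11.8
  S[U,V] = ((-2.6)·(-2.8) + (1.4)·(1.2) + (2.4)·(3.2) + (3.4)·(-1.8) + (-4.6)·(0.2)) / 4 = 9.6/4 = 2.4
  S[V,V] = ((-2.8)·(-2.8) + (1.2)·(1.2) + (3.2)·(3.2) + (-1.8)·(-1.8) + (0.2)·(0.2)) / 4 = 22.8/4 = 5.7
  S = [[11.8, 2.4],
 [2.4, 5.7]].

Step 3 — invert S. det(S) = 11.8·5.7 - (2.4)² = 61.5.
  S^{-1} = (1/det) · [[d, -b], [-b, a]] = [[0.0927, -0.039],
 [-0.039, 0.1919]].

Step 4 — quadratic form (x̄ - mu_0)^T · S^{-1} · (x̄ - mu_0):
  S^{-1} · (x̄ - mu_0) = (-0.0537, 0.5138),
  (x̄ - mu_0)^T · [...] = (0.6)·(-0.0537) + (2.8)·(0.5138) = 1.4065.

Step 5 — scale by n: T² = 5 · 1.4065 = 7.0325.

T² ≈ 7.0325
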